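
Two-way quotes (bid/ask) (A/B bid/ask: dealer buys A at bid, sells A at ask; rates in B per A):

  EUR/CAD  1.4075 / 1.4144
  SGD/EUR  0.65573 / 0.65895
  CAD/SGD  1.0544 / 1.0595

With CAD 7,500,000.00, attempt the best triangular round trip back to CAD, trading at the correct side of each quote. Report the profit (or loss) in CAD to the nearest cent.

Net profit: CAD 95,136.66

Best loop CAD → EUR → SGD → CAD:
CAD 7,500,000.00 ÷ 1.4144 (buy EUR at ask) = EUR 5,302,601.81
EUR 5,302,601.81 ÷ 0.65895 (buy SGD at ask) = SGD 8,047,047.29
SGD 8,047,047.29 ÷ 1.0595 (buy CAD at ask) = CAD 7,595,136.66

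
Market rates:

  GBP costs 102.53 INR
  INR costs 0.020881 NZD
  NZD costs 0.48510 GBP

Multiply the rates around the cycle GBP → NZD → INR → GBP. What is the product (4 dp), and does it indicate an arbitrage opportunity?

Around GBP → NZD → INR → GBP: 1 ÷ 0.48510 ÷ 0.020881 ÷ 102.53 = 0.962867
Product < 1; profitable direction is GBP → INR → NZD → GBP.

0.9629 (arbitrage exists)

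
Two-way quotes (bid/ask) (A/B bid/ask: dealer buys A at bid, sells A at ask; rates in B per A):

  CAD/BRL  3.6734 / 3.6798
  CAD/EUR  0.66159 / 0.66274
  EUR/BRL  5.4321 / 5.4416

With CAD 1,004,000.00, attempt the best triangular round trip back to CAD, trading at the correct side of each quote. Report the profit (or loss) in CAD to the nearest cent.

Net profit: CAD 18,662.04

Best loop CAD → BRL → EUR → CAD:
CAD 1,004,000.00 × 3.6734 (sell CAD at bid) = BRL 3,688,093.60
BRL 3,688,093.60 ÷ 5.4416 (buy EUR at ask) = EUR 677,759.04
EUR 677,759.04 ÷ 0.66274 (buy CAD at ask) = CAD 1,022,662.04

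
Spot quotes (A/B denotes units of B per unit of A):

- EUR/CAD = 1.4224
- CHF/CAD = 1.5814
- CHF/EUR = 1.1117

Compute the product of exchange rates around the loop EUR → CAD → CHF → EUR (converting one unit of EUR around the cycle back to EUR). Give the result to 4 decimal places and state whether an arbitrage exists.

Around EUR → CAD → CHF → EUR: 1 × 1.4224 ÷ 1.5814 × 1.1117 = 0.999925
Product ≈ 1 (deviation 0.007%, within rounding noise).

0.9999 (no arbitrage)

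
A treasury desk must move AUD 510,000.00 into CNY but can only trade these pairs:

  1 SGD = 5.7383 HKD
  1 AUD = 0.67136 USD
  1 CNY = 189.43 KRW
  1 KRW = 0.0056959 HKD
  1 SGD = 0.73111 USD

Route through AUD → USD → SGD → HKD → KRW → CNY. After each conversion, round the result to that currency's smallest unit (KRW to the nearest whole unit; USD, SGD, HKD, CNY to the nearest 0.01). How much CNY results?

AUD 510,000.00 × 0.67136 = USD 342,393.60
USD 342,393.60 ÷ 0.73111 = SGD 468,320.23
SGD 468,320.23 × 5.7383 = HKD 2,687,361.98
HKD 2,687,361.98 ÷ 0.0056959 = KRW 471,806,384
KRW 471,806,384 ÷ 189.43 = CNY 2,490,663.49

CNY 2,490,663.49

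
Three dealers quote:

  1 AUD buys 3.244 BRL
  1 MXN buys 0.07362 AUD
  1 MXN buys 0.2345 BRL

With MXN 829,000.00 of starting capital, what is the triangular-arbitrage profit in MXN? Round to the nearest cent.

Profit: MXN 15,283.58

Profitable loop is MXN → AUD → BRL → MXN:
MXN 829,000.00 × 0.07362 = AUD 61,030.98
AUD 61,030.98 × 3.244 = BRL 197,984.50
BRL 197,984.50 ÷ 0.2345 = MXN 844,283.58
Profit = MXN 844,283.58 − MXN 829,000.00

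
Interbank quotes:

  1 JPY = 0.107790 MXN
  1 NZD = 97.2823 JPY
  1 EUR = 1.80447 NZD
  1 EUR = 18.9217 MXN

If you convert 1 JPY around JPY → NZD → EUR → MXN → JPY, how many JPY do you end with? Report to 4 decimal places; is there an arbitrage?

1.0000 (no arbitrage)

Around JPY → NZD → EUR → MXN → JPY: 1 ÷ 97.2823 ÷ 1.80447 × 18.9217 ÷ 0.107790 = 0.999996
Product ≈ 1 (deviation 0.000%, within rounding noise).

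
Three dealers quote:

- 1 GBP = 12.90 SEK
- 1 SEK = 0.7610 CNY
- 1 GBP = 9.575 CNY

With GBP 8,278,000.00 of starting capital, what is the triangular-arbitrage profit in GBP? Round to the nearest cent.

Profit: GBP 209,132.97

Profitable loop is GBP → SEK → CNY → GBP:
GBP 8,278,000.00 × 12.90 = SEK 106,786,200.00
SEK 106,786,200.00 × 0.7610 = CNY 81,264,298.20
CNY 81,264,298.20 ÷ 9.575 = GBP 8,487,132.97
Profit = GBP 8,487,132.97 − GBP 8,278,000.00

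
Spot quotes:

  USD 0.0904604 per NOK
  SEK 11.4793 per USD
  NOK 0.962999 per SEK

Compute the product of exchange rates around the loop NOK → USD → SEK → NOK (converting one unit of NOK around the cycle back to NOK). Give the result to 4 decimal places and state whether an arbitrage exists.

Around NOK → USD → SEK → NOK: 1 × 0.0904604 × 11.4793 × 0.962999 = 0.999999
Product ≈ 1 (deviation 0.000%, within rounding noise).

1.0000 (no arbitrage)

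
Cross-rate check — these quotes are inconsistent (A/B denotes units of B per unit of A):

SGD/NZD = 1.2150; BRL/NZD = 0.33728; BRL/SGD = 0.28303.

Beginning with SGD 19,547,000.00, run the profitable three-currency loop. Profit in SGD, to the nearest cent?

Profitable loop is SGD → NZD → BRL → SGD:
SGD 19,547,000.00 × 1.2150 = NZD 23,749,605.00
NZD 23,749,605.00 ÷ 0.33728 = BRL 70,415,100.21
BRL 70,415,100.21 × 0.28303 = SGD 19,929,585.81
Profit = SGD 19,929,585.81 − SGD 19,547,000.00

Profit: SGD 382,585.81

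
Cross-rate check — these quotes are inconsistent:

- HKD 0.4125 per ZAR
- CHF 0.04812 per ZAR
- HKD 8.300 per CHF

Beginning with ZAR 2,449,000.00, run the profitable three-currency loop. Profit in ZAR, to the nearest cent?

Profit: ZAR 80,350.57

Profitable loop is ZAR → HKD → CHF → ZAR:
ZAR 2,449,000.00 × 0.4125 = HKD 1,010,212.50
HKD 1,010,212.50 ÷ 8.300 = CHF 121,712.35
CHF 121,712.35 ÷ 0.04812 = ZAR 2,529,350.57
Profit = ZAR 2,529,350.57 − ZAR 2,449,000.00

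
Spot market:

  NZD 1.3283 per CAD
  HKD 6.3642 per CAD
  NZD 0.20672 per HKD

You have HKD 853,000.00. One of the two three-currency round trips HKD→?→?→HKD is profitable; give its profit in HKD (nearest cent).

Profitable loop is HKD → CAD → NZD → HKD:
HKD 853,000.00 ÷ 6.3642 = CAD 134,030.99
CAD 134,030.99 × 1.3283 = NZD 178,033.36
NZD 178,033.36 ÷ 0.20672 = HKD 861,229.48
Profit = HKD 861,229.48 − HKD 853,000.00

Profit: HKD 8,229.48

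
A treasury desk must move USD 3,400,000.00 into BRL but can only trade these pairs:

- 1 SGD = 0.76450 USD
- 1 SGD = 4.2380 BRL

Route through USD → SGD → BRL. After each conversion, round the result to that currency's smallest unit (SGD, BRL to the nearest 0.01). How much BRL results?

USD 3,400,000.00 ÷ 0.76450 = SGD 4,447,351.21
SGD 4,447,351.21 × 4.2380 = BRL 18,847,874.43

BRL 18,847,874.43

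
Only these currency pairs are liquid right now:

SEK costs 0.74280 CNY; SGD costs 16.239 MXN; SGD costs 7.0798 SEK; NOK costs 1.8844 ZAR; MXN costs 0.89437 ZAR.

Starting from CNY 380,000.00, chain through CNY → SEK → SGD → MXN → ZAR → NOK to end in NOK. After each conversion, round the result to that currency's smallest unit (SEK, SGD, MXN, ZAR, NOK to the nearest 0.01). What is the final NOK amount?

CNY 380,000.00 ÷ 0.74280 = SEK 511,577.81
SEK 511,577.81 ÷ 7.0798 = SGD 72,258.79
SGD 72,258.79 × 16.239 = MXN 1,173,410.49
MXN 1,173,410.49 × 0.89437 = ZAR 1,049,463.14
ZAR 1,049,463.14 ÷ 1.8844 = NOK 556,921.64

NOK 556,921.64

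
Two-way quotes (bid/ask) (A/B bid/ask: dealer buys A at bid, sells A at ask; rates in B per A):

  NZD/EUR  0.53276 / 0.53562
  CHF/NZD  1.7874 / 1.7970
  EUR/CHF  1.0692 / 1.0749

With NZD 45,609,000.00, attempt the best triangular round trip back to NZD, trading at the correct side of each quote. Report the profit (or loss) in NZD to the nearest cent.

Net profit: NZD 827,861.98

Best loop NZD → EUR → CHF → NZD:
NZD 45,609,000.00 × 0.53276 (sell NZD at bid) = EUR 24,298,650.84
EUR 24,298,650.84 × 1.0692 (sell EUR at bid) = CHF 25,980,117.48
CHF 25,980,117.48 × 1.7874 (sell CHF at bid) = NZD 46,436,861.98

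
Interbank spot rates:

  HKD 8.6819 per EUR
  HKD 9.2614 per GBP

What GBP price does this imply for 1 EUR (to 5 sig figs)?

1 EUR × 8.6819 = 8.6819 HKD
8.6819 HKD ÷ 9.2614 = 0.937428 GBP

EUR/GBP = 0.93743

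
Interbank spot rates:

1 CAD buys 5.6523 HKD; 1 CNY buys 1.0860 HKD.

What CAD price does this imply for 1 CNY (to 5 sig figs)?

CNY/CAD = 0.19213

1 CNY × 1.0860 = 1.086 HKD
1.086 HKD ÷ 5.6523 = 0.192134 CAD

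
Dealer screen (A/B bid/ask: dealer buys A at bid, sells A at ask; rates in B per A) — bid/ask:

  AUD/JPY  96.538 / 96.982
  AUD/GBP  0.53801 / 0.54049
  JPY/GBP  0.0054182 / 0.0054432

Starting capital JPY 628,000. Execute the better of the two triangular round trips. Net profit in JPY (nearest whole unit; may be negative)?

Net profit: JPY 12,036

Best loop JPY → AUD → GBP → JPY:
JPY 628,000 ÷ 96.982 (buy AUD at ask) = AUD 6,475.43
AUD 6,475.43 × 0.53801 (sell AUD at bid) = GBP 3,483.85
GBP 3,483.85 ÷ 0.0054432 (buy JPY at ask) = JPY 640,036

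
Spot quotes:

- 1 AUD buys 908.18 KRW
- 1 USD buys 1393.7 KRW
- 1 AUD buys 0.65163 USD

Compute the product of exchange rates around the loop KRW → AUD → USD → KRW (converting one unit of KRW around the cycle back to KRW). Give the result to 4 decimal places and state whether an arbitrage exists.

Around KRW → AUD → USD → KRW: 1 ÷ 908.18 × 0.65163 × 1393.7 = 0.999996
Product ≈ 1 (deviation 0.000%, within rounding noise).

1.0000 (no arbitrage)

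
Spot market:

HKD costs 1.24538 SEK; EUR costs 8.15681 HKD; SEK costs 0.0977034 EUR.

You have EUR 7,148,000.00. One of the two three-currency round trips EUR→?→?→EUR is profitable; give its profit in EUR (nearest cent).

Profit: EUR 53,991.98

Profitable loop is EUR → SEK → HKD → EUR:
EUR 7,148,000.00 ÷ 0.0977034 = SEK 73,160,197.09
SEK 73,160,197.09 ÷ 1.24538 = HKD 58,745,280.22
HKD 58,745,280.22 ÷ 8.15681 = EUR 7,201,991.98
Profit = EUR 7,201,991.98 − EUR 7,148,000.00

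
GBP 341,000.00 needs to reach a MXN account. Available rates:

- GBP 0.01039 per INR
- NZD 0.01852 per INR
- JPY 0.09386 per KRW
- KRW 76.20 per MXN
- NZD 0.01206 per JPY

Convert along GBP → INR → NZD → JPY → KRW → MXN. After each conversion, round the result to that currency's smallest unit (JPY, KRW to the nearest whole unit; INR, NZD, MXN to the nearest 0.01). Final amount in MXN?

MXN 7,046,881.82

GBP 341,000.00 ÷ 0.01039 = INR 32,820,019.25
INR 32,820,019.25 × 0.01852 = NZD 607,826.76
NZD 607,826.76 ÷ 0.01206 = JPY 50,400,229
JPY 50,400,229 ÷ 0.09386 = KRW 536,972,395
KRW 536,972,395 ÷ 76.20 = MXN 7,046,881.82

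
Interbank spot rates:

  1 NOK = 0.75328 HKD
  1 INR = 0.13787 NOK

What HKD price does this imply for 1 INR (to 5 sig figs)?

INR/HKD = 0.10385

1 INR × 0.13787 = 0.13787 NOK
0.13787 NOK × 0.75328 = 0.103855 HKD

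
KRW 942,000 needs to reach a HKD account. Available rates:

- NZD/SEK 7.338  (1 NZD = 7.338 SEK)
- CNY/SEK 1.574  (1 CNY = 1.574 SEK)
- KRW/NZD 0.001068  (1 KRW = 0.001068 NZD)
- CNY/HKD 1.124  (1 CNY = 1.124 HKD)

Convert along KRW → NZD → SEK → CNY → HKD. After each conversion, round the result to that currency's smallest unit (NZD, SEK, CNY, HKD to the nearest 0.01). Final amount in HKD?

KRW 942,000 × 0.001068 = NZD 1,006.06
NZD 1,006.06 × 7.338 = SEK 7,382.47
SEK 7,382.47 ÷ 1.574 = CNY 4,690.26
CNY 4,690.26 × 1.124 = HKD 5,271.85

HKD 5,271.85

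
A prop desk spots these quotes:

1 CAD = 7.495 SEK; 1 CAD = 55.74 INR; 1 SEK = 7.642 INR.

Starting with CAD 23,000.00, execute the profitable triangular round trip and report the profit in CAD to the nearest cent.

Profit: CAD 634.13

Profitable loop is CAD → SEK → INR → CAD:
CAD 23,000.00 × 7.495 = SEK 172,385.00
SEK 172,385.00 × 7.642 = INR 1,317,366.17
INR 1,317,366.17 ÷ 55.74 = CAD 23,634.13
Profit = CAD 23,634.13 − CAD 23,000.00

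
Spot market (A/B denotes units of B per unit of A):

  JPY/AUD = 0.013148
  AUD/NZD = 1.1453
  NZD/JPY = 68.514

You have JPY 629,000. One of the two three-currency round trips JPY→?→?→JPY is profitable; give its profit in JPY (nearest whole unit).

Profitable loop is JPY → AUD → NZD → JPY:
JPY 629,000 × 0.013148 = AUD 8,270.09
AUD 8,270.09 × 1.1453 = NZD 9,471.74
NZD 9,471.74 × 68.514 = JPY 648,947
Profit = JPY 648,947 − JPY 629,000

Profit: JPY 19,947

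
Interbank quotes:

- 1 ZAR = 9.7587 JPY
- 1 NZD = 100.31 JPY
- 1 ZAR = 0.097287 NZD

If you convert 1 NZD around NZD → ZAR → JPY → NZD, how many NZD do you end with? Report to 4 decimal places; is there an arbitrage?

1.0000 (no arbitrage)

Around NZD → ZAR → JPY → NZD: 1 ÷ 0.097287 × 9.7587 ÷ 100.31 = 0.999984
Product ≈ 1 (deviation 0.002%, within rounding noise).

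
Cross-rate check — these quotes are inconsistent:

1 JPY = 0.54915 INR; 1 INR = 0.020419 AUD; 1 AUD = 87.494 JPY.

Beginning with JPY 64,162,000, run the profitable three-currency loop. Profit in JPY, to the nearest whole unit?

Profitable loop is JPY → AUD → INR → JPY:
JPY 64,162,000 ÷ 87.494 = AUD 733,330.29
AUD 733,330.29 ÷ 0.020419 = INR 35,914,113.60
INR 35,914,113.60 ÷ 0.54915 = JPY 65,399,460
Profit = JPY 65,399,460 − JPY 64,162,000

Profit: JPY 1,237,460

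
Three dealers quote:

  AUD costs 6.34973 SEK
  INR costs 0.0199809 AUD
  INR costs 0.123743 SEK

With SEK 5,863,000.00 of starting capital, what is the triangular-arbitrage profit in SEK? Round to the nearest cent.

Profit: SEK 148,316.00

Profitable loop is SEK → INR → AUD → SEK:
SEK 5,863,000.00 ÷ 0.123743 = INR 47,380,457.88
INR 47,380,457.88 × 0.0199809 = AUD 946,704.19
AUD 946,704.19 × 6.34973 = SEK 6,011,316.00
Profit = SEK 6,011,316.00 − SEK 5,863,000.00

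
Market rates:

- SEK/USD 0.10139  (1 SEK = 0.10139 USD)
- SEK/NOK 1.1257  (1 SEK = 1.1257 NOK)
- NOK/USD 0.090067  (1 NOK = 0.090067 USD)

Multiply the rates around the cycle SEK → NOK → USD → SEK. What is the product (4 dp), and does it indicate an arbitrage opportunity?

Around SEK → NOK → USD → SEK: 1 × 1.1257 × 0.090067 ÷ 0.10139 = 0.999984
Product ≈ 1 (deviation 0.002%, within rounding noise).

1.0000 (no arbitrage)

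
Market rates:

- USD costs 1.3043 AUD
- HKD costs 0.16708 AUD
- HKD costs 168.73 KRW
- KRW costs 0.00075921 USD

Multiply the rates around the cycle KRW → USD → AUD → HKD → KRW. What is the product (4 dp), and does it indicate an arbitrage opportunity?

Around KRW → USD → AUD → HKD → KRW: 1 × 0.00075921 × 1.3043 ÷ 0.16708 × 168.73 = 1.000017
Product ≈ 1 (deviation 0.002%, within rounding noise).

1.0000 (no arbitrage)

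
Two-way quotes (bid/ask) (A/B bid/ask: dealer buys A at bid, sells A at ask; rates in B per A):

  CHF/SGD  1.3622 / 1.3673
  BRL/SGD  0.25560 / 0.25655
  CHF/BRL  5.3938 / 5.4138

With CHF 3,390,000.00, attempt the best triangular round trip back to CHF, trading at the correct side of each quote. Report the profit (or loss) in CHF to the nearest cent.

Net profit: CHF 28,153.59

Best loop CHF → BRL → SGD → CHF:
CHF 3,390,000.00 × 5.3938 (sell CHF at bid) = BRL 18,284,982.00
BRL 18,284,982.00 × 0.25560 (sell BRL at bid) = SGD 4,673,641.40
SGD 4,673,641.40 ÷ 1.3673 (buy CHF at ask) = CHF 3,418,153.59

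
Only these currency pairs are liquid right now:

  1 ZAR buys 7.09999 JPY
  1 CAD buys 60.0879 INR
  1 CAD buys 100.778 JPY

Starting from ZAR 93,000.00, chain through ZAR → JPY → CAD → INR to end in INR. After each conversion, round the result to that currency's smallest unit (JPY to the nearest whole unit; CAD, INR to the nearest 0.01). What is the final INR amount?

ZAR 93,000.00 × 7.09999 = JPY 660,299
JPY 660,299 ÷ 100.778 = CAD 6,552.02
CAD 6,552.02 × 60.0879 = INR 393,697.12

INR 393,697.12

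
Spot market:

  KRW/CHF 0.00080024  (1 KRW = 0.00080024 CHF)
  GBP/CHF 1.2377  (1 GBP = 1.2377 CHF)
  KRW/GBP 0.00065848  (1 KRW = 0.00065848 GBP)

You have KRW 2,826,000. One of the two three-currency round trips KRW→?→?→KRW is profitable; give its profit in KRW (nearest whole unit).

Profit: KRW 52,127

Profitable loop is KRW → GBP → CHF → KRW:
KRW 2,826,000 × 0.00065848 = GBP 1,860.86
GBP 1,860.86 × 1.2377 = CHF 2,303.19
CHF 2,303.19 ÷ 0.00080024 = KRW 2,878,127
Profit = KRW 2,878,127 − KRW 2,826,000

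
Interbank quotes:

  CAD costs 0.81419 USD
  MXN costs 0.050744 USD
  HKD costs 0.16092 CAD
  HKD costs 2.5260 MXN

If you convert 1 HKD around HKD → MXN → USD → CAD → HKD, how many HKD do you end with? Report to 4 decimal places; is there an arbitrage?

0.9783 (arbitrage exists)

Around HKD → MXN → USD → CAD → HKD: 1 × 2.5260 × 0.050744 ÷ 0.81419 ÷ 0.16092 = 0.978323
Product < 1; profitable direction is HKD → CAD → USD → MXN → HKD.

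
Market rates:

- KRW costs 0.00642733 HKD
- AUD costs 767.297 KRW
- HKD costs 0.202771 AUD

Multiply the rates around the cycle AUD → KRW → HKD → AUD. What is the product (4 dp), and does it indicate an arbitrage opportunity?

Around AUD → KRW → HKD → AUD: 1 × 767.297 × 0.00642733 × 0.202771 = 1.000000
Product ≈ 1 (deviation 0.000%, within rounding noise).

1.0000 (no arbitrage)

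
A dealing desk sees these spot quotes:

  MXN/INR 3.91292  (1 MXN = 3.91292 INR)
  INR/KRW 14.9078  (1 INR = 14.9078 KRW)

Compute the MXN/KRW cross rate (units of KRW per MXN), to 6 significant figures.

1 MXN × 3.91292 = 3.91292 INR
3.91292 INR × 14.9078 = 58.333 KRW

MXN/KRW = 58.3330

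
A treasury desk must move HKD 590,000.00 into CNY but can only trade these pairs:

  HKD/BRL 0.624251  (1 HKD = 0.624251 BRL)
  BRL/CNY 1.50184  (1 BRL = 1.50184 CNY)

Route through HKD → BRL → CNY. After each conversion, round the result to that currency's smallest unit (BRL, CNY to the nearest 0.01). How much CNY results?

CNY 553,139.82

HKD 590,000.00 × 0.624251 = BRL 368,308.09
BRL 368,308.09 × 1.50184 = CNY 553,139.82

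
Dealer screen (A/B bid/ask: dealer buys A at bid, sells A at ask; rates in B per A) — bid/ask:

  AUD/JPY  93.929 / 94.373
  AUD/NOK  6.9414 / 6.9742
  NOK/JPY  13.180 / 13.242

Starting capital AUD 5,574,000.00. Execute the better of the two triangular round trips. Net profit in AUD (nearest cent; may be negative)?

Best loop AUD → JPY → NOK → AUD:
AUD 5,574,000.00 × 93.929 (sell AUD at bid) = JPY 523,560,246
JPY 523,560,246 ÷ 13.242 (buy NOK at ask) = NOK 39,537,852.74
NOK 39,537,852.74 ÷ 6.9742 (buy AUD at ask) = AUD 5,669,159.58

Net profit: AUD 95,159.58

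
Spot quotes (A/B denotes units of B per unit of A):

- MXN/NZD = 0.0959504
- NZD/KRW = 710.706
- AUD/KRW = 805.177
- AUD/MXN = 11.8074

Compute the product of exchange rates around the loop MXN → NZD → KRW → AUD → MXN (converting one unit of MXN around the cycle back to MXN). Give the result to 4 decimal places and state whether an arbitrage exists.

Around MXN → NZD → KRW → AUD → MXN: 1 × 0.0959504 × 710.706 ÷ 805.177 × 11.8074 = 0.999999
Product ≈ 1 (deviation 0.000%, within rounding noise).

1.0000 (no arbitrage)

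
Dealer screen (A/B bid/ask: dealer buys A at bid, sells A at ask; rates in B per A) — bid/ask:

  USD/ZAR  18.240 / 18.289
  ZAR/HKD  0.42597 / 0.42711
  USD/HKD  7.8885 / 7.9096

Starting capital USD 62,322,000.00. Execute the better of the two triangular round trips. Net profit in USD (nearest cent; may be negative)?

Best loop USD → HKD → ZAR → USD:
USD 62,322,000.00 × 7.8885 (sell USD at bid) = HKD 491,627,097.00
HKD 491,627,097.00 ÷ 0.42711 (buy ZAR at ask) = ZAR 1,151,054,990.52
ZAR 1,151,054,990.52 ÷ 18.289 (buy USD at ask) = USD 62,937,010.80

Net profit: USD 615,010.80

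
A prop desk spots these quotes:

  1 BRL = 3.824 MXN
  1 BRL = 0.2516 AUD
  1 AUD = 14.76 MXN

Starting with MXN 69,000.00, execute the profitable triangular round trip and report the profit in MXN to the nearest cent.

Profitable loop is MXN → AUD → BRL → MXN:
MXN 69,000.00 ÷ 14.76 = AUD 4,674.80
AUD 4,674.80 ÷ 0.2516 = BRL 18,580.27
BRL 18,580.27 × 3.824 = MXN 71,050.96
Profit = MXN 71,050.96 − MXN 69,000.00

Profit: MXN 2,050.96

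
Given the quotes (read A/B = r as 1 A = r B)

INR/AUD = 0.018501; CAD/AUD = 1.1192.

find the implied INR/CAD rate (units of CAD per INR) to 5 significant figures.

INR/CAD = 0.016531

1 INR × 0.018501 = 0.018501 AUD
0.018501 AUD ÷ 1.1192 = 0.0165306 CAD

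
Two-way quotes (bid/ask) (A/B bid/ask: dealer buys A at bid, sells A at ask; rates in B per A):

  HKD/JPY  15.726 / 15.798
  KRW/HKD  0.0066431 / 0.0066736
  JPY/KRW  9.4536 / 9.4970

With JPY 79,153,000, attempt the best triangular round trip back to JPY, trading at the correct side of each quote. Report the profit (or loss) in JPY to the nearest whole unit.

Best loop JPY → HKD → KRW → JPY:
JPY 79,153,000 ÷ 15.798 (buy HKD at ask) = HKD 5,010,317.76
HKD 5,010,317.76 ÷ 0.0066736 (buy KRW at ask) = KRW 750,766,867
KRW 750,766,867 ÷ 9.4970 (buy JPY at ask) = JPY 79,053,055

Net result: JPY -99,945 (no profitable arbitrage after spreads)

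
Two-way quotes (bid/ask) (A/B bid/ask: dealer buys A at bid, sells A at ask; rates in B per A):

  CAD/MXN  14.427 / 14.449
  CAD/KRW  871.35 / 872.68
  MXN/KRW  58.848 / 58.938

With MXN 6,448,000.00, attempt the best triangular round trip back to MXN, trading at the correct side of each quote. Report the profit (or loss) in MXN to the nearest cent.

Net profit: MXN 149,577.17

Best loop MXN → CAD → KRW → MXN:
MXN 6,448,000.00 ÷ 14.449 (buy CAD at ask) = CAD 446,259.26
CAD 446,259.26 × 871.35 (sell CAD at bid) = KRW 388,848,003
KRW 388,848,003 ÷ 58.938 (buy MXN at ask) = MXN 6,597,577.17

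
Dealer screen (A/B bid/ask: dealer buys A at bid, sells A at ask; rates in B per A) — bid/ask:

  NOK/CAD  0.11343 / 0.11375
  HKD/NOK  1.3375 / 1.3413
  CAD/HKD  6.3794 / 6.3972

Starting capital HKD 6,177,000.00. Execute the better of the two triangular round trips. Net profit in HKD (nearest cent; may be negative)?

Net profit: HKD 151,639.29

Best loop HKD → CAD → NOK → HKD:
HKD 6,177,000.00 ÷ 6.3972 (buy CAD at ask) = CAD 965,578.69
CAD 965,578.69 ÷ 0.11375 (buy NOK at ask) = NOK 8,488,603.87
NOK 8,488,603.87 ÷ 1.3413 (buy HKD at ask) = HKD 6,328,639.29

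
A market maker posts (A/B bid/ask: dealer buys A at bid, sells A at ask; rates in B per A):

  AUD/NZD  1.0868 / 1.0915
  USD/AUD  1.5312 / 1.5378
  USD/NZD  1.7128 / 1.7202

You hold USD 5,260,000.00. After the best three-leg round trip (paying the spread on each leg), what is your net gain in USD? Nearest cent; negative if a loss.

Net profit: USD 107,459.82

Best loop USD → NZD → AUD → USD:
USD 5,260,000.00 × 1.7128 (sell USD at bid) = NZD 9,009,328.00
NZD 9,009,328.00 ÷ 1.0915 (buy AUD at ask) = AUD 8,254,079.71
AUD 8,254,079.71 ÷ 1.5378 (buy USD at ask) = USD 5,367,459.82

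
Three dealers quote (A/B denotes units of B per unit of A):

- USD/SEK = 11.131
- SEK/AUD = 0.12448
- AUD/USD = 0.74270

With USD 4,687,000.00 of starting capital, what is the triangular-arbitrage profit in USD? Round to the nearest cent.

Profit: USD 136,276.29

Profitable loop is USD → SEK → AUD → USD:
USD 4,687,000.00 × 11.131 = SEK 52,170,997.00
SEK 52,170,997.00 × 0.12448 = AUD 6,494,245.71
AUD 6,494,245.71 × 0.74270 = USD 4,823,276.29
Profit = USD 4,823,276.29 − USD 4,687,000.00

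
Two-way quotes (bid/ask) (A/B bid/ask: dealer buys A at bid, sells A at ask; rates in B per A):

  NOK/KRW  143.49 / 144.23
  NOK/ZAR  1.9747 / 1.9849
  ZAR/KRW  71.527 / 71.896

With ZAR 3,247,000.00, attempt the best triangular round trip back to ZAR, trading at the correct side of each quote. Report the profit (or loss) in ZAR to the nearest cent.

Net profit: ZAR 17,829.94

Best loop ZAR → NOK → KRW → ZAR:
ZAR 3,247,000.00 ÷ 1.9849 (buy NOK at ask) = NOK 1,635,850.67
NOK 1,635,850.67 × 143.49 (sell NOK at bid) = KRW 234,728,213
KRW 234,728,213 ÷ 71.896 (buy ZAR at ask) = ZAR 3,264,829.94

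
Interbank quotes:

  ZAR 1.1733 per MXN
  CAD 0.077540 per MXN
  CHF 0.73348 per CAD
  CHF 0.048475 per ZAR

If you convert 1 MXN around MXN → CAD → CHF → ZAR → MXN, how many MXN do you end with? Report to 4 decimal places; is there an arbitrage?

Around MXN → CAD → CHF → ZAR → MXN: 1 × 0.077540 × 0.73348 ÷ 0.048475 ÷ 1.1733 = 0.999970
Product ≈ 1 (deviation 0.003%, within rounding noise).

1.0000 (no arbitrage)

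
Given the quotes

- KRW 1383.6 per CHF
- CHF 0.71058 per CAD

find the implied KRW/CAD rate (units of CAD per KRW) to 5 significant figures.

1 KRW ÷ 1383.6 = 0.000722752 CHF
0.000722752 CHF ÷ 0.71058 = 0.00101713 CAD

KRW/CAD = 0.0010171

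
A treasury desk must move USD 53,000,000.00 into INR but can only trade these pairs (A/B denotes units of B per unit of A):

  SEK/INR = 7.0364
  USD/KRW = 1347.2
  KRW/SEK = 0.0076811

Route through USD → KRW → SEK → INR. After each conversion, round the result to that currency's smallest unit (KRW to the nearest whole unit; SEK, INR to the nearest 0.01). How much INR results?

USD 53,000,000.00 × 1347.2 = KRW 71,401,600,000
KRW 71,401,600,000 × 0.0076811 = SEK 548,442,829.76
SEK 548,442,829.76 × 7.0364 = INR 3,859,063,127.32

INR 3,859,063,127.32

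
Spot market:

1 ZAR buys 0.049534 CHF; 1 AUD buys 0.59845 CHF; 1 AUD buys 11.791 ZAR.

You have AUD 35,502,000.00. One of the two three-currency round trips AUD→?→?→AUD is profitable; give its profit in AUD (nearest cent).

Profitable loop is AUD → CHF → ZAR → AUD:
AUD 35,502,000.00 × 0.59845 = CHF 21,246,171.90
CHF 21,246,171.90 ÷ 0.049534 = ZAR 428,920,981.55
ZAR 428,920,981.55 ÷ 11.791 = AUD 36,376,980.88
Profit = AUD 36,376,980.88 − AUD 35,502,000.00

Profit: AUD 874,980.88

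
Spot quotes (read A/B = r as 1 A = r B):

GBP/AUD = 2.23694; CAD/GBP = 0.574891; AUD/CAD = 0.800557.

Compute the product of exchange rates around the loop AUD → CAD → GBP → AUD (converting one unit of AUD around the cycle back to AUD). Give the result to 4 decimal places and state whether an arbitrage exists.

Around AUD → CAD → GBP → AUD: 1 × 0.800557 × 0.574891 × 2.23694 = 1.029514
Product > 1; profitable direction is AUD → CAD → GBP → AUD.

1.0295 (arbitrage exists)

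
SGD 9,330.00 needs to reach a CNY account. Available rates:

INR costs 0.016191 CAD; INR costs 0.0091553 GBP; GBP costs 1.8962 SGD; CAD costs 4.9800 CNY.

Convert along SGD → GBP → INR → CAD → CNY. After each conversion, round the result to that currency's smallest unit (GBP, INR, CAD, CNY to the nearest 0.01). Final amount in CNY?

SGD 9,330.00 ÷ 1.8962 = GBP 4,920.37
GBP 4,920.37 ÷ 0.0091553 = INR 537,434.05
INR 537,434.05 × 0.016191 = CAD 8,701.59
CAD 8,701.59 × 4.9800 = CNY 43,333.92

CNY 43,333.92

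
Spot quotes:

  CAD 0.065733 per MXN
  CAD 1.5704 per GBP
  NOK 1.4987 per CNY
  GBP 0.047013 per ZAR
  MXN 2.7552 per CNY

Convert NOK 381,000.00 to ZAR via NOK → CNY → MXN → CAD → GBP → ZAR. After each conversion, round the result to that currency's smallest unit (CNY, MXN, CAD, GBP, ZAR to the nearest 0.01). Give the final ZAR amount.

NOK 381,000.00 ÷ 1.4987 = CNY 254,220.32
CNY 254,220.32 × 2.7552 = MXN 700,427.83
MXN 700,427.83 × 0.065733 = CAD 46,041.22
CAD 46,041.22 ÷ 1.5704 = GBP 29,318.15
GBP 29,318.15 ÷ 0.047013 = ZAR 623,617.94

ZAR 623,617.94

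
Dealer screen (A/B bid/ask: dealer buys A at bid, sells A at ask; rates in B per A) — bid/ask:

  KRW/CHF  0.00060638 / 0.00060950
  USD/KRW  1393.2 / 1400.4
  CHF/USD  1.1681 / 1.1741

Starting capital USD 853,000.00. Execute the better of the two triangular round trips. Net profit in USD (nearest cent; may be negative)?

Best loop USD → CHF → KRW → USD:
USD 853,000.00 ÷ 1.1741 (buy CHF at ask) = CHF 726,513.93
CHF 726,513.93 ÷ 0.00060950 (buy KRW at ask) = KRW 1,191,983,471
KRW 1,191,983,471 ÷ 1400.4 (buy USD at ask) = USD 851,173.57

Net result: USD -1,826.43 (no profitable arbitrage after spreads)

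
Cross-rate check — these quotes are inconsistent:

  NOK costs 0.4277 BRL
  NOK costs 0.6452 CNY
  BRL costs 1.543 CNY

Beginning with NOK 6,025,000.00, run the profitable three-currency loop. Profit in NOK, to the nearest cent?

Profitable loop is NOK → BRL → CNY → NOK:
NOK 6,025,000.00 × 0.4277 = BRL 2,576,892.50
BRL 2,576,892.50 × 1.543 = CNY 3,976,145.13
CNY 3,976,145.13 ÷ 0.6452 = NOK 6,162,655.19
Profit = NOK 6,162,655.19 − NOK 6,025,000.00

Profit: NOK 137,655.19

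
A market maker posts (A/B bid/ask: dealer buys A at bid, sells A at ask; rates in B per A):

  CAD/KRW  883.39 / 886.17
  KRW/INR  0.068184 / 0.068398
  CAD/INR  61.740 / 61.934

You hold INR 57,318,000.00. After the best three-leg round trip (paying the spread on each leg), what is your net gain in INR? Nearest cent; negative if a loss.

Net profit: INR 1,066,451.82

Best loop INR → KRW → CAD → INR:
INR 57,318,000.00 ÷ 0.068398 (buy KRW at ask) = KRW 838,006,959
KRW 838,006,959 ÷ 886.17 (buy CAD at ask) = CAD 945,650.34
CAD 945,650.34 × 61.740 (sell CAD at bid) = INR 58,384,451.82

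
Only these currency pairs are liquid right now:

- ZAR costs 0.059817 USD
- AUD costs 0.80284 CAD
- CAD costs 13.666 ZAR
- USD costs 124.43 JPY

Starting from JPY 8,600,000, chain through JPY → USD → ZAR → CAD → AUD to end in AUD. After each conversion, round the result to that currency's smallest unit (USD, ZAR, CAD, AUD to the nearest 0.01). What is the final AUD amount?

AUD 105,312.12

JPY 8,600,000 ÷ 124.43 = USD 69,115.17
USD 69,115.17 ÷ 0.059817 = ZAR 1,155,443.60
ZAR 1,155,443.60 ÷ 13.666 = CAD 84,548.78
CAD 84,548.78 ÷ 0.80284 = AUD 105,312.12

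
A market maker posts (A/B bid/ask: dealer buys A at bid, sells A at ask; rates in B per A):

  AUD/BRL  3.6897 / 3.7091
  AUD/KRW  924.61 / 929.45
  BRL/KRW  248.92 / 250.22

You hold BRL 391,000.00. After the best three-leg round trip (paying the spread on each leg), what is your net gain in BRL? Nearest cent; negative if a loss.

Net result: BRL -1,466.53 (no profitable arbitrage after spreads)

Best loop BRL → AUD → KRW → BRL:
BRL 391,000.00 ÷ 3.7091 (buy AUD at ask) = AUD 105,416.41
AUD 105,416.41 × 924.61 (sell AUD at bid) = KRW 97,469,065
KRW 97,469,065 ÷ 250.22 (buy BRL at ask) = BRL 389,533.47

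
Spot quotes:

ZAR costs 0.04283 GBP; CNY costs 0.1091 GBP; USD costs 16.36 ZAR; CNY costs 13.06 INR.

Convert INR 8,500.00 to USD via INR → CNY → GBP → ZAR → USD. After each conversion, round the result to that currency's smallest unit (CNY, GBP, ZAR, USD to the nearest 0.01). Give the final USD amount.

INR 8,500.00 ÷ 13.06 = CNY 650.84
CNY 650.84 × 0.1091 = GBP 71.01
GBP 71.01 ÷ 0.04283 = ZAR 1,657.95
ZAR 1,657.95 ÷ 16.36 = USD 101.34

USD 101.34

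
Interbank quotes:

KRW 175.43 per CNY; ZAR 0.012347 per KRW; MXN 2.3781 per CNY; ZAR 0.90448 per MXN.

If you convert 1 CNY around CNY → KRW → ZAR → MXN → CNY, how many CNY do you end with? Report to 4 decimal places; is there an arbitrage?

1.0070 (arbitrage exists)

Around CNY → KRW → ZAR → MXN → CNY: 1 × 175.43 × 0.012347 ÷ 0.90448 ÷ 2.3781 = 1.007016
Product > 1; profitable direction is CNY → KRW → ZAR → MXN → CNY.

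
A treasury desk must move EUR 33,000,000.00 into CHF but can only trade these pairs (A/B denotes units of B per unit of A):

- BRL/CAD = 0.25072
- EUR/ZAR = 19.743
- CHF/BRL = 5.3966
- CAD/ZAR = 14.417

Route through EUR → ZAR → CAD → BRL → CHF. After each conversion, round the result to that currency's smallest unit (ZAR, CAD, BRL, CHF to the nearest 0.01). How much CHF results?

CHF 33,399,731.75

EUR 33,000,000.00 × 19.743 = ZAR 651,519,000.00
ZAR 651,519,000.00 ÷ 14.417 = CAD 45,191,024.48
CAD 45,191,024.48 ÷ 0.25072 = BRL 180,244,992.34
BRL 180,244,992.34 ÷ 5.3966 = CHF 33,399,731.75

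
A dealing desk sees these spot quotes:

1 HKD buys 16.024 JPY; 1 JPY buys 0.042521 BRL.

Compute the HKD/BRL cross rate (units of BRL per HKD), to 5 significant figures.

HKD/BRL = 0.68136

1 HKD × 16.024 = 16.024 JPY
16.024 JPY × 0.042521 = 0.681357 BRL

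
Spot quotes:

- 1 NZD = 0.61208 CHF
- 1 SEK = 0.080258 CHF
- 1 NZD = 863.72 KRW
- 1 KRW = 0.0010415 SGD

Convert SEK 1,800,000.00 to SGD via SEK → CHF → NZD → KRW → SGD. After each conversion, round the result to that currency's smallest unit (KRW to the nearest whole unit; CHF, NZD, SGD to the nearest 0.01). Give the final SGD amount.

SEK 1,800,000.00 × 0.080258 = CHF 144,464.40
CHF 144,464.40 ÷ 0.61208 = NZD 236,022.09
NZD 236,022.09 × 863.72 = KRW 203,857,000
KRW 203,857,000 × 0.0010415 = SGD 212,317.07

SGD 212,317.07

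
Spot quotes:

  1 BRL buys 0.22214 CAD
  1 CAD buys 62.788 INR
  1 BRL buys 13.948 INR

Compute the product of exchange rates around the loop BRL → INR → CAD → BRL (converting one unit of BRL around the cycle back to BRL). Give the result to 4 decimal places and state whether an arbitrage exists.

Around BRL → INR → CAD → BRL: 1 × 13.948 ÷ 62.788 ÷ 0.22214 = 1.000020
Product ≈ 1 (deviation 0.002%, within rounding noise).

1.0000 (no arbitrage)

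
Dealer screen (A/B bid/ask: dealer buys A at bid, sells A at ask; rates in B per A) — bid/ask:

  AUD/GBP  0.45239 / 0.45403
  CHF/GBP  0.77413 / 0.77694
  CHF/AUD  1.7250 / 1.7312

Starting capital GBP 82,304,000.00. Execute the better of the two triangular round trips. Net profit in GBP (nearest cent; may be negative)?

Best loop GBP → CHF → AUD → GBP:
GBP 82,304,000.00 ÷ 0.77694 (buy CHF at ask) = CHF 105,933,534.12
CHF 105,933,534.12 × 1.7250 (sell CHF at bid) = AUD 182,735,346.36
AUD 182,735,346.36 × 0.45239 (sell AUD at bid) = GBP 82,667,643.34

Net profit: GBP 363,643.34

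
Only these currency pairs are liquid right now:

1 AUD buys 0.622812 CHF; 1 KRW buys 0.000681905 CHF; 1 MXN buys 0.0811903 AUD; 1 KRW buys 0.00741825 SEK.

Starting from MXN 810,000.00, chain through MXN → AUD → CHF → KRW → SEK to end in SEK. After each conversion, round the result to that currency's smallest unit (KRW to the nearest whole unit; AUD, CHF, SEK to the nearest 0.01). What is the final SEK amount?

MXN 810,000.00 × 0.0811903 = AUD 65,764.14
AUD 65,764.14 × 0.622812 = CHF 40,958.70
CHF 40,958.70 ÷ 0.000681905 = KRW 60,065,112
KRW 60,065,112 × 0.00741825 = SEK 445,578.02

SEK 445,578.02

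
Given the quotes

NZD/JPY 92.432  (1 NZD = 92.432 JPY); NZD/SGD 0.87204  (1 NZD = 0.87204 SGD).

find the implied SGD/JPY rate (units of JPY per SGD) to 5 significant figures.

SGD/JPY = 106.00

1 SGD ÷ 0.87204 = 1.14674 NZD
1.14674 NZD × 92.432 = 105.995 JPY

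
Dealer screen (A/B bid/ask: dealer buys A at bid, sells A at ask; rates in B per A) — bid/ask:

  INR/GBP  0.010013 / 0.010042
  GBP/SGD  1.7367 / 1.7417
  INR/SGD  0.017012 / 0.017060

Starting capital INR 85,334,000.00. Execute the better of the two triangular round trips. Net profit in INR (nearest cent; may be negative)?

Best loop INR → GBP → SGD → INR:
INR 85,334,000.00 × 0.010013 (sell INR at bid) = GBP 854,449.34
GBP 854,449.34 × 1.7367 (sell GBP at bid) = SGD 1,483,922.17
SGD 1,483,922.17 ÷ 0.017060 (buy INR at ask) = INR 86,982,542.34

Net profit: INR 1,648,542.34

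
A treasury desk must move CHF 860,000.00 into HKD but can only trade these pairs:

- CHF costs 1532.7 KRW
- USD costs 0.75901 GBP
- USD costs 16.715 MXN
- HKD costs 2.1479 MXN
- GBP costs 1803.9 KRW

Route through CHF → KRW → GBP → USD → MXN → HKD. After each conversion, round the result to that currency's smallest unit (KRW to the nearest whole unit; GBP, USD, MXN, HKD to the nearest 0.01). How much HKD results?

CHF 860,000.00 × 1532.7 = KRW 1,318,122,000
KRW 1,318,122,000 ÷ 1803.9 = GBP 730,706.80
GBP 730,706.80 ÷ 0.75901 = USD 962,710.37
USD 962,710.37 × 16.715 = MXN 16,091,703.83
MXN 16,091,703.83 ÷ 2.1479 = HKD 7,491,831.01

HKD 7,491,831.01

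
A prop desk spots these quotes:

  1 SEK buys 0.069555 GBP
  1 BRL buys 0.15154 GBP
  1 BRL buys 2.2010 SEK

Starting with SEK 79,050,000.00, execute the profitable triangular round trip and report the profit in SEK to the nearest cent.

Profit: SEK 808,838.41

Profitable loop is SEK → GBP → BRL → SEK:
SEK 79,050,000.00 × 0.069555 = GBP 5,498,322.75
GBP 5,498,322.75 ÷ 0.15154 = BRL 36,282,979.74
BRL 36,282,979.74 × 2.2010 = SEK 79,858,838.41
Profit = SEK 79,858,838.41 − SEK 79,050,000.00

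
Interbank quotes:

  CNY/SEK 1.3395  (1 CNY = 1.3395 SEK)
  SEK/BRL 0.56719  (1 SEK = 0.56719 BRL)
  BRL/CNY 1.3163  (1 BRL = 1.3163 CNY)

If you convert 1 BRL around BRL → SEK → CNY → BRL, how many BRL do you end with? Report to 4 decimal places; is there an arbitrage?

Around BRL → SEK → CNY → BRL: 1 ÷ 0.56719 ÷ 1.3395 ÷ 1.3163 = 0.999940
Product ≈ 1 (deviation 0.006%, within rounding noise).

0.9999 (no arbitrage)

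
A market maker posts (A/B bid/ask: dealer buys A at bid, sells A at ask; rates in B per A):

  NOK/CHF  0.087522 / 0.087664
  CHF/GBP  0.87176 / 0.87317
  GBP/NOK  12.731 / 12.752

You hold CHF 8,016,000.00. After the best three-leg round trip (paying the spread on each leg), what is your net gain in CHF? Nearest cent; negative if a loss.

Net profit: CHF 196,196.18

Best loop CHF → NOK → GBP → CHF:
CHF 8,016,000.00 ÷ 0.087664 (buy NOK at ask) = NOK 91,440,043.80
NOK 91,440,043.80 ÷ 12.752 (buy GBP at ask) = GBP 7,170,643.33
GBP 7,170,643.33 ÷ 0.87317 (buy CHF at ask) = CHF 8,212,196.18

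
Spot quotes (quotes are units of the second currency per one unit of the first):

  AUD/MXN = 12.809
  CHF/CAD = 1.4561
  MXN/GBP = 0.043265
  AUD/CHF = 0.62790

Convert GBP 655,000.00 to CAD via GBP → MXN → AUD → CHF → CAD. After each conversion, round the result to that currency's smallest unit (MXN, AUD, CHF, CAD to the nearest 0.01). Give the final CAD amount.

GBP 655,000.00 ÷ 0.043265 = MXN 15,139,258.06
MXN 15,139,258.06 ÷ 12.809 = AUD 1,181,923.50
AUD 1,181,923.50 × 0.62790 = CHF 742,129.77
CHF 742,129.77 × 1.4561 = CAD 1,080,615.16

CAD 1,080,615.16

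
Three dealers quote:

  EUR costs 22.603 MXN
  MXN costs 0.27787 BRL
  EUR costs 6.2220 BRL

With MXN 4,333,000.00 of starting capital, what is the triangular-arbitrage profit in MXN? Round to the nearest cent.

Profit: MXN 40,875.62

Profitable loop is MXN → BRL → EUR → MXN:
MXN 4,333,000.00 × 0.27787 = BRL 1,204,010.71
BRL 1,204,010.71 ÷ 6.2220 = EUR 193,508.63
EUR 193,508.63 × 22.603 = MXN 4,373,875.62
Profit = MXN 4,373,875.62 − MXN 4,333,000.00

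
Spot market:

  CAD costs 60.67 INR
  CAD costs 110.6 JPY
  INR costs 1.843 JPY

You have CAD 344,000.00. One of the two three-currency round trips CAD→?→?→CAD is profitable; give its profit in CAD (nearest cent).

Profitable loop is CAD → INR → JPY → CAD:
CAD 344,000.00 × 60.67 = INR 20,870,480.00
INR 20,870,480.00 × 1.843 = JPY 38,464,295
JPY 38,464,295 ÷ 110.6 = CAD 347,778.43
Profit = CAD 347,778.43 − CAD 344,000.00

Profit: CAD 3,778.43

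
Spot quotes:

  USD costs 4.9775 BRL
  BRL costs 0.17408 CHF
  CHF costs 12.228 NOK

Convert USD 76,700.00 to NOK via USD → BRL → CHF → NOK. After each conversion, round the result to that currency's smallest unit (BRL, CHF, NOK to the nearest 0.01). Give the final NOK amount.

USD 76,700.00 × 4.9775 = BRL 381,774.25
BRL 381,774.25 × 0.17408 = CHF 66,459.26
CHF 66,459.26 × 12.228 = NOK 812,663.83

NOK 812,663.83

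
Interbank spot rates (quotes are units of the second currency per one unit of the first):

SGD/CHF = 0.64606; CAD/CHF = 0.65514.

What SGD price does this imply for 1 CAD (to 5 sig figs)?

CAD/SGD = 1.0141

1 CAD × 0.65514 = 0.65514 CHF
0.65514 CHF ÷ 0.64606 = 1.01405 SGD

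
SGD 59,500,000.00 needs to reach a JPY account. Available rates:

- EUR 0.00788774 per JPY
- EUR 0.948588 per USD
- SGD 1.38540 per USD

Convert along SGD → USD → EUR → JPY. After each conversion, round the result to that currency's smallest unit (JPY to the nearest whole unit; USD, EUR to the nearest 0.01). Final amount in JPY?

SGD 59,500,000.00 ÷ 1.38540 = USD 42,947,885.09
USD 42,947,885.09 × 0.948588 = EUR 40,739,848.42
EUR 40,739,848.42 ÷ 0.00788774 = JPY 5,164,958,330

JPY 5,164,958,330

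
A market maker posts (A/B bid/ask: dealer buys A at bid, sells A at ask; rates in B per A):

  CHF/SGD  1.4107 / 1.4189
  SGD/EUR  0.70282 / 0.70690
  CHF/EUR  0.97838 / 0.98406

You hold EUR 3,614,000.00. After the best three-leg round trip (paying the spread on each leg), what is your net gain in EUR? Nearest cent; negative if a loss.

Best loop EUR → CHF → SGD → EUR:
EUR 3,614,000.00 ÷ 0.98406 (buy CHF at ask) = CHF 3,672,540.29
CHF 3,672,540.29 × 1.4107 (sell CHF at bid) = SGD 5,180,852.59
SGD 5,180,852.59 × 0.70282 (sell SGD at bid) = EUR 3,641,206.82

Net profit: EUR 27,206.82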